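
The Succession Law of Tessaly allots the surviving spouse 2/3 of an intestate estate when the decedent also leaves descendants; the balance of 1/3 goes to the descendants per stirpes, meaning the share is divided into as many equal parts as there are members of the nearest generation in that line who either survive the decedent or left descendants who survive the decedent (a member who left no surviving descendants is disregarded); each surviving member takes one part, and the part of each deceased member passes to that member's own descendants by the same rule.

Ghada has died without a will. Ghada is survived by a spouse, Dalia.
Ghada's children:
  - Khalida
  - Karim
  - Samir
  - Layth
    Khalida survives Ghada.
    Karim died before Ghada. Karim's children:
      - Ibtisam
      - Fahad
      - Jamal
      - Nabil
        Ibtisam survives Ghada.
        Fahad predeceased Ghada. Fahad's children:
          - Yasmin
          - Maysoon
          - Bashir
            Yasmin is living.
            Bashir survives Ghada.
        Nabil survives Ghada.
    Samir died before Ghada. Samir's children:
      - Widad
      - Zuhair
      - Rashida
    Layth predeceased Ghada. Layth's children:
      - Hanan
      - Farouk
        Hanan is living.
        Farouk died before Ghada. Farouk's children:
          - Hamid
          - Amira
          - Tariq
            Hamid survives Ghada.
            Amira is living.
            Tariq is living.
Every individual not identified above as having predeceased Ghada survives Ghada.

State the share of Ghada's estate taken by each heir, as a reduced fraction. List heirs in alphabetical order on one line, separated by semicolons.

Amira 1/72; Bashir 1/144; Dalia 2/3; Hamid 1/72; Hanan 1/24; Ibtisam 1/48; Jamal 1/48; Khalida 1/12; Maysoon 1/144; Nabil 1/48; Rashida 1/36; Tariq 1/72; Widad 1/36; Yasmin 1/144; Zuhair 1/36

Dalia, as surviving spouse, takes 2/3.
The remaining 1/3 passes to Ghada's descendants per stirpes.
The 1/3 is divided into 4 equal shares of 1/12 among Khalida, Karim, Samir, Layth.
Khalida is living and takes 1/12.
Karim predeceased; the 1/12 allotted to Karim's branch passes to Karim's issue by representation.
The 1/12 is divided into 4 equal shares of 1/48 among Ibtisam, Fahad, Jamal, Nabil.
Ibtisam is living and takes 1/48.
Fahad predeceased; the 1/48 allotted to Fahad's branch passes to Fahad's issue by representation.
The 1/48 is divided into 3 equal shares of 1/144 among Yasmin, Maysoon, Bashir.
Yasmin is living and takes 1/144.
Maysoon is living and takes 1/144.
Bashir is living and takes 1/144.
Jamal is living and takes 1/48.
Nabil is living and takes 1/48.
Samir predeceased; the 1/12 allotted to Samir's branch passes to Samir's issue by representation.
The 1/12 is divided into 3 equal shares of 1/36 among Widad, Zuhair, Rashida.
Widad is living and takes 1/36.
Zuhair is living and takes 1/36.
Rashida is living and takes 1/36.
Layth predeceased; the 1/12 allotted to Layth's branch passes to Layth's issue by representation.
The 1/12 is divided into 2 equal shares of 1/24 among Hanan, Farouk.
Hanan is living and takes 1/24.
Farouk predeceased; the 1/24 allotted to Farouk's branch passes to Farouk's issue by representation.
The 1/24 is divided into 3 equal shares of 1/72 among Hamid, Amira, Tariq.
Hamid is living and takes 1/72.
Amira is living and takes 1/72.
Tariq is living and takes 1/72.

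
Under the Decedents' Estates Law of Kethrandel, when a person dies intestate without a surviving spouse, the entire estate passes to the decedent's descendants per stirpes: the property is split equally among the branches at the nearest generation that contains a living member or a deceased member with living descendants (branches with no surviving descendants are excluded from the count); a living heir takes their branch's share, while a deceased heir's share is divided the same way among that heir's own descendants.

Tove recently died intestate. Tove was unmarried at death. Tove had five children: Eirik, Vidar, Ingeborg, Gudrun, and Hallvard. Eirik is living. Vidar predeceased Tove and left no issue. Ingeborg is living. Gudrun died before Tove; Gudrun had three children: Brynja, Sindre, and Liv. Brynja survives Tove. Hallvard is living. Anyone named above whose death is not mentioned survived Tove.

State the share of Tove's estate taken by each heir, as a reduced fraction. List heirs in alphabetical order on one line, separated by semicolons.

There is no surviving spouse, so the entire estate passes to Tove's descendants per stirpes.
Vidar left no surviving issue, so that branch lapses and is disregarded.
The estate is divided into 4 equal shares of 1/4 among Eirik, Ingeborg, Gudrun, Hallvard.
Eirik is living and takes 1/4.
Ingeborg is living and takes 1/4.
Gudrun predeceased; the 1/4 allotted to Gudrun's branch passes to Gudrun's issue by representation.
The 1/4 is divided into 3 equal shares of 1/12 among Brynja, Sindre, Liv.
Brynja is living and takes 1/12.
Sindre is living and takes 1/12.
Liv is living and takes 1/12.
Hallvard is living and takes 1/4.

Brynja 1/12; Eirik 1/4; Hallvard 1/4; Ingeborg 1/4; Liv 1/12; Sindre 1/12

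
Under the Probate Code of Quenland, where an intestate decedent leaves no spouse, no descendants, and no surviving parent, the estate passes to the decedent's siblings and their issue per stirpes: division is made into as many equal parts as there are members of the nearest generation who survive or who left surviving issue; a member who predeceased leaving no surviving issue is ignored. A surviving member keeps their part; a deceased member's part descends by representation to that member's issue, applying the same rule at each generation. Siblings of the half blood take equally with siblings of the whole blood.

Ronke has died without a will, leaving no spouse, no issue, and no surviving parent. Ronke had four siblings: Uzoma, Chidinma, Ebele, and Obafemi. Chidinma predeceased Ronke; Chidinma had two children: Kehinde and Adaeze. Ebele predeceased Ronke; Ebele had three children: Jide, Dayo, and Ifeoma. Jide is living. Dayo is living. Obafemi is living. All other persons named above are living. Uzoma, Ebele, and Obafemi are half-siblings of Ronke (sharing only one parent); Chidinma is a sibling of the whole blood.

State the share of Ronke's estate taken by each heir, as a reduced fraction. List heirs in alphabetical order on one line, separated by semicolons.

Adaeze 1/8; Dayo 1/12; Ifeoma 1/12; Jide 1/12; Kehinde 1/8; Obafemi 1/4; Uzoma 1/4

No spouse, descendants, or parent survives, so the estate passes to Ronke's siblings per stirpes.
Half-blood and whole-blood siblings take equally under the stated rule.
The estate is divided into 4 equal shares of 1/4 among Uzoma, Chidinma, Ebele, Obafemi.
Uzoma is living and takes 1/4.
Chidinma predeceased; the 1/4 allotted to Chidinma's branch passes to Chidinma's issue by representation.
The 1/4 is divided into 2 equal shares of 1/8 among Kehinde, Adaeze.
Kehinde is living and takes 1/8.
Adaeze is living and takes 1/8.
Ebele predeceased; the 1/4 allotted to Ebele's branch passes to Ebele's issue by representation.
The 1/4 is divided into 3 equal shares of 1/12 among Jide, Dayo, Ifeoma.
Jide is living and takes 1/12.
Dayo is living and takes 1/12.
Ifeoma is living and takes 1/12.
Obafemi is living and takes 1/4.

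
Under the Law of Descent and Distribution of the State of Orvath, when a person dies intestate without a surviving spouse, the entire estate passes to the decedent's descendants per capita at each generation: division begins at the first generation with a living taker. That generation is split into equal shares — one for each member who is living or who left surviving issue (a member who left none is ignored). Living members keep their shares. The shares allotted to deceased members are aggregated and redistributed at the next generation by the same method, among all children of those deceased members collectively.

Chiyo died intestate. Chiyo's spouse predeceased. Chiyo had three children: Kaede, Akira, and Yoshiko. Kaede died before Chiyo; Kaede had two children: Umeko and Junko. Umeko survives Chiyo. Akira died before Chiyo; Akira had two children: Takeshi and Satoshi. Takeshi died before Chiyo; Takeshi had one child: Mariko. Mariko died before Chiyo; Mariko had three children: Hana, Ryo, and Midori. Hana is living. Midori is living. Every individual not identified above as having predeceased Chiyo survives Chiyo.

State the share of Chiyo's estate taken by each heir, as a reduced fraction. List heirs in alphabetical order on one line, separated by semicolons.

Hana 1/18; Junko 1/6; Midori 1/18; Ryo 1/18; Satoshi 1/6; Umeko 1/6; Yoshiko 1/3

There is no surviving spouse, so the entire estate passes to Chiyo's descendants per capita at each generation.
At generation 1 (Kaede, Akira, Yoshiko) there are 3 shares of (1)/3 = 1/3 each.
Living: Yoshiko — each takes 1/3.
Deceased: Kaede and Akira. Their combined 2/3 is pooled and carried to generation 2.
At generation 2 (Umeko, Junko, Takeshi, Satoshi) there are 4 shares of (2/3)/4 = 1/6 each.
Living: Umeko, Junko, and Satoshi — each takes 1/6.
Deceased: Takeshi. That 1/6 share is carried to generation 3.
At generation 3 (Mariko) there are 1 shares of (1/6)/1 = 1/6 each.
Deceased: Mariko. That 1/6 share is carried to generation 4.
At generation 4 (Hana, Ryo, Midori) there are 3 shares of (1/6)/3 = 1/18 each.
Living: Hana, Ryo, and Midori — each takes 1/18.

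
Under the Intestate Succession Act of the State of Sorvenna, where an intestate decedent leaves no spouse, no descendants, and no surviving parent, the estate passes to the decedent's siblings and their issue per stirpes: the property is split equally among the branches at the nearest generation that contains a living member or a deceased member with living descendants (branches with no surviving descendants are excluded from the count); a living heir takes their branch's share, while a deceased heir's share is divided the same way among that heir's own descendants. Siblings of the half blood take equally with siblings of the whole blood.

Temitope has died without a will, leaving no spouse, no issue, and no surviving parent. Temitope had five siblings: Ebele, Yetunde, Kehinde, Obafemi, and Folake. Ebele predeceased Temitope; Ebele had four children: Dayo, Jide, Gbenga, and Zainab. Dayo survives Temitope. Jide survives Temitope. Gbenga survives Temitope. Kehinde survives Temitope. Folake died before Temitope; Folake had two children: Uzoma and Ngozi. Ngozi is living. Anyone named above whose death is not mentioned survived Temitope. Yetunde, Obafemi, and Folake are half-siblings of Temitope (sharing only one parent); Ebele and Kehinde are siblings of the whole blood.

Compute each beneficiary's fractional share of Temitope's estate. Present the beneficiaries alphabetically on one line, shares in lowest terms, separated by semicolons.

Dayo 1/20; Gbenga 1/20; Jide 1/20; Kehinde 1/5; Ngozi 1/10; Obafemi 1/5; Uzoma 1/10; Yetunde 1/5; Zainab 1/20

No spouse, descendants, or parent survives, so the estate passes to Temitope's siblings per stirpes.
Half-blood and whole-blood siblings take equally under the stated rule.
The estate is divided into 5 equal shares of 1/5 among Ebele, Yetunde, Kehinde, Obafemi, Folake.
Ebele predeceased; the 1/5 allotted to Ebele's branch passes to Ebele's issue by representation.
The 1/5 is divided into 4 equal shares of 1/20 among Dayo, Jide, Gbenga, Zainab.
Dayo is living and takes 1/20.
Jide is living and takes 1/20.
Gbenga is living and takes 1/20.
Zainab is living and takes 1/20.
Yetunde is living and takes 1/5.
Kehinde is living and takes 1/5.
Obafemi is living and takes 1/5.
Folake predeceased; the 1/5 allotted to Folake's branch passes to Folake's issue by representation.
The 1/5 is divided into 2 equal shares of 1/10 among Uzoma, Ngozi.
Uzoma is living and takes 1/10.
Ngozi is living and takes 1/10.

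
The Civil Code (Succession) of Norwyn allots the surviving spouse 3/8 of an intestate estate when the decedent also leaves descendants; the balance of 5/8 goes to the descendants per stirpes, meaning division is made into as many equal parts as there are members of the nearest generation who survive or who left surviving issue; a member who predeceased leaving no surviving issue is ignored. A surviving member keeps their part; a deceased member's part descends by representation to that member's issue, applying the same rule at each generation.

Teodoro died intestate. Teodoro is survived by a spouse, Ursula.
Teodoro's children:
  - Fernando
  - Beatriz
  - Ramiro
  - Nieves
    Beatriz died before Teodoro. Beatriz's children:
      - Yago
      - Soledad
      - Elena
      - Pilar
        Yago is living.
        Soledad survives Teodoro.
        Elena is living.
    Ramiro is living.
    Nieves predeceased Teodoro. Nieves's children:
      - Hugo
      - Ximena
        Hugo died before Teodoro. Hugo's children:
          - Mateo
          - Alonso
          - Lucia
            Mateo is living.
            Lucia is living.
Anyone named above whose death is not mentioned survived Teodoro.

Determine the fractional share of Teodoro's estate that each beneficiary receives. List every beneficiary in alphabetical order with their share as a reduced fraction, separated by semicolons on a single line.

Ursula, as surviving spouse, takes 3/8.
The remaining 5/8 passes to Teodoro's descendants per stirpes.
The 5/8 is divided into 4 equal shares of 5/32 among Fernando, Beatriz, Ramiro, Nieves.
Fernando is living and takes 5/32.
Beatriz predeceased; the 5/32 allotted to Beatriz's branch passes to Beatriz's issue by representation.
The 5/32 is divided into 4 equal shares of 5/128 among Yago, Soledad, Elena, Pilar.
Yago is living and takes 5/128.
Soledad is living and takes 5/128.
Elena is living and takes 5/128.
Pilar is living and takes 5/128.
Ramiro is living and takes 5/32.
Nieves predeceased; the 5/32 allotted to Nieves's branch passes to Nieves's issue by representation.
The 5/32 is divided into 2 equal shares of 5/64 among Hugo, Ximena.
Hugo predeceased; the 5/64 allotted to Hugo's branch passes to Hugo's issue by representation.
The 5/64 is divided into 3 equal shares of 5/192 among Mateo, Alonso, Lucia.
Mateo is living and takes 5/192.
Alonso is living and takes 5/192.
Lucia is living and takes 5/192.
Ximena is living and takes 5/64.

Alonso 5/192; Elena 5/128; Fernando 5/32; Lucia 5/192; Mateo 5/192; Pilar 5/128; Ramiro 5/32; Soledad 5/128; Ursula 3/8; Ximena 5/64; Yago 5/128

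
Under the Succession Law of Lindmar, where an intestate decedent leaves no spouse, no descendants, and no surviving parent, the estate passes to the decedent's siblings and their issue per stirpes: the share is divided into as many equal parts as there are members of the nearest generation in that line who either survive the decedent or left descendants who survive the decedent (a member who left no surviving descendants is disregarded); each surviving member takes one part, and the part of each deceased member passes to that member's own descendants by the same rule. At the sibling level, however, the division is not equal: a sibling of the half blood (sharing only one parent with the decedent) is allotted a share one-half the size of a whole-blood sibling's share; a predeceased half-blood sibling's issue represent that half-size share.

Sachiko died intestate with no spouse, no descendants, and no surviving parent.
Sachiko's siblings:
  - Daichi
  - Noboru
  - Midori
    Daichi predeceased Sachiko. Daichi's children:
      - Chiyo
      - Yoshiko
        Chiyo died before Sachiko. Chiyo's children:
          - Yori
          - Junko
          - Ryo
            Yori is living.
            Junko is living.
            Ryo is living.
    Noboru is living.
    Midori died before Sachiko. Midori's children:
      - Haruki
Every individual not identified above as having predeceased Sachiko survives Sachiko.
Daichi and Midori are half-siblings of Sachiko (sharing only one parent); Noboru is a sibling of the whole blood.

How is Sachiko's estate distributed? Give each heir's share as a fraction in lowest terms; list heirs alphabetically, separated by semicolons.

No spouse, descendants, or parent survives, so the estate passes to Sachiko's siblings per stirpes.
Half-blood siblings count for one-half the weight of whole-blood siblings at the initial division.
Dividing 1 in proportion to weights (total weight 2): Daichi (weight 1/2) → 1/4; Noboru (weight 1) → 1/2; Midori (weight 1/2) → 1/4.
Daichi predeceased; the 1/4 allotted to Daichi's branch passes to Daichi's issue by representation.
The 1/4 is divided into 2 equal shares of 1/8 among Chiyo, Yoshiko.
Chiyo predeceased; the 1/8 allotted to Chiyo's branch passes to Chiyo's issue by representation.
The 1/8 is divided into 3 equal shares of 1/24 among Yori, Junko, Ryo.
Yori is living and takes 1/24.
Junko is living and takes 1/24.
Ryo is living and takes 1/24.
Yoshiko is living and takes 1/8.
Noboru is living and takes 1/2.
Midori predeceased; the 1/4 allotted to Midori's branch passes to Midori's issue by representation.
Haruki is the sole taker at this level and receives the full 1/4.

Haruki 1/4; Junko 1/24; Noboru 1/2; Ryo 1/24; Yori 1/24; Yoshiko 1/8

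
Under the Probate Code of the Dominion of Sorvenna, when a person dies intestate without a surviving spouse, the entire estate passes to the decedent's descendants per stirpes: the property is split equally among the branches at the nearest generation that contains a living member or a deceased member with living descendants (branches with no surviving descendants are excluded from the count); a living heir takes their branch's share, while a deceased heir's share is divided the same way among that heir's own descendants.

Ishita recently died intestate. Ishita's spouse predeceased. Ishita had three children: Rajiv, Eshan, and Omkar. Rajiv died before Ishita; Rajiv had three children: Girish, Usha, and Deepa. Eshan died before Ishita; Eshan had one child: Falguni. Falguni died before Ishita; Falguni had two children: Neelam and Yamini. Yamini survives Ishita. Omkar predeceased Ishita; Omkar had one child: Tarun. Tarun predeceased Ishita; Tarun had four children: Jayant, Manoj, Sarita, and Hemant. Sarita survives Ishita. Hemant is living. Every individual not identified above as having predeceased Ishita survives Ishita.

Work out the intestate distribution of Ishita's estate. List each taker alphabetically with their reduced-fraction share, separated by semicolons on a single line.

Deepa 1/9; Girish 1/9; Hemant 1/12; Jayant 1/12; Manoj 1/12; Neelam 1/6; Sarita 1/12; Usha 1/9; Yamini 1/6

There is no surviving spouse, so the entire estate passes to Ishita's descendants per stirpes.
The estate is divided into 3 equal shares of 1/3 among Rajiv, Eshan, Omkar.
Rajiv predeceased; the 1/3 allotted to Rajiv's branch passes to Rajiv's issue by representation.
The 1/3 is divided into 3 equal shares of 1/9 among Girish, Usha, Deepa.
Girish is living and takes 1/9.
Usha is living and takes 1/9.
Deepa is living and takes 1/9.
Eshan predeceased; the 1/3 allotted to Eshan's branch passes to Eshan's issue by representation.
Falguni's line is the sole branch at this level, so the full 1/3 passes to Falguni's issue by representation.
The 1/3 is divided into 2 equal shares of 1/6 among Neelam, Yamini.
Neelam is living and takes 1/6.
Yamini is living and takes 1/6.
Omkar predeceased; the 1/3 allotted to Omkar's branch passes to Omkar's issue by representation.
Tarun's line is the sole branch at this level, so the full 1/3 passes to Tarun's issue by representation.
The 1/3 is divided into 4 equal shares of 1/12 among Jayant, Manoj, Sarita, Hemant.
Jayant is living and takes 1/12.
Manoj is living and takes 1/12.
Sarita is living and takes 1/12.
Hemant is living and takes 1/12.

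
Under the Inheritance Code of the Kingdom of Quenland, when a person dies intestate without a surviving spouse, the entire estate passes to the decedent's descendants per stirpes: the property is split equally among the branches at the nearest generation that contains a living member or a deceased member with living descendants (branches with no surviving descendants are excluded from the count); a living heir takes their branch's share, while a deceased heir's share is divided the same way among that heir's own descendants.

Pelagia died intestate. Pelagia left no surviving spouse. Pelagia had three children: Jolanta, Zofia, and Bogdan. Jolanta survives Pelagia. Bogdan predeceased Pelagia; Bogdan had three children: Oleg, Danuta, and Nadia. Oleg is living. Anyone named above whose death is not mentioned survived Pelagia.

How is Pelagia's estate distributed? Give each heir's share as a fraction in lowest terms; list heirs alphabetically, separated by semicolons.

There is no surviving spouse, so the entire estate passes to Pelagia's descendants per stirpes.
The estate is divided into 3 equal shares of 1/3 among Jolanta, Zofia, Bogdan.
Jolanta is living and takes 1/3.
Zofia is living and takes 1/3.
Bogdan predeceased; the 1/3 allotted to Bogdan's branch passes to Bogdan's issue by representation.
The 1/3 is divided into 3 equal shares of 1/9 among Oleg, Danuta, Nadia.
Oleg is living and takes 1/9.
Danuta is living and takes 1/9.
Nadia is living and takes 1/9.

Danuta 1/9; Jolanta 1/3; Nadia 1/9; Oleg 1/9; Zofia 1/3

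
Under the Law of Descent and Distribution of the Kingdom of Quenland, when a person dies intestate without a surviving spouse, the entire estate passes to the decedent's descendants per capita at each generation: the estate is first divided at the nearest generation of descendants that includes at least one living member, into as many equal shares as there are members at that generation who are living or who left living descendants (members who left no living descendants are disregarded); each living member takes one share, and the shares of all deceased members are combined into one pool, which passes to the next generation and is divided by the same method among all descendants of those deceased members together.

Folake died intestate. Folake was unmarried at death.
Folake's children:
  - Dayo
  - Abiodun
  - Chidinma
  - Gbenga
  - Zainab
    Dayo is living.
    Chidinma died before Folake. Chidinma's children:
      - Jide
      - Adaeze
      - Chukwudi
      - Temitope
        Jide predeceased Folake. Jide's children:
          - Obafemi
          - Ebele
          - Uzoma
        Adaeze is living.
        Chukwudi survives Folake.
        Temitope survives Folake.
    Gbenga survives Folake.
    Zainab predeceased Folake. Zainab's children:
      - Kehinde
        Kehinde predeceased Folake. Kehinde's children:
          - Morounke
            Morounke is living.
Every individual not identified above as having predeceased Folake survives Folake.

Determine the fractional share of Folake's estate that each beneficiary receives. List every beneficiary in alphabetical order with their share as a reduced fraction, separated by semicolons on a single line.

There is no surviving spouse, so the entire estate passes to Folake's descendants per capita at each generation.
At generation 1 (Dayo, Abiodun, Chidinma, Gbenga, Zainab) there are 5 shares of (1)/5 = 1/5 each.
Living: Dayo, Abiodun, and Gbenga — each takes 1/5.
Deceased: Chidinma and Zainab. Their combined 2/5 is pooled and carried to generation 2.
At generation 2 (Jide, Adaeze, Chukwudi, Temitope, Kehinde) there are 5 shares of (2/5)/5 = 2/25 each.
Living: Adaeze, Chukwudi, and Temitope — each takes 2/25.
Deceased: Jide and Kehinde. Their combined 4/25 is pooled and carried to generation 3.
At generation 3 (Obafemi, Ebele, Uzoma, Morounke) there are 4 shares of (4/25)/4 = 1/25 each.
Living: Obafemi, Ebele, Uzoma, and Morounke — each takes 1/25.

Abiodun 1/5; Adaeze 2/25; Chukwudi 2/25; Dayo 1/5; Ebele 1/25; Gbenga 1/5; Morounke 1/25; Obafemi 1/25; Temitope 2/25; Uzoma 1/25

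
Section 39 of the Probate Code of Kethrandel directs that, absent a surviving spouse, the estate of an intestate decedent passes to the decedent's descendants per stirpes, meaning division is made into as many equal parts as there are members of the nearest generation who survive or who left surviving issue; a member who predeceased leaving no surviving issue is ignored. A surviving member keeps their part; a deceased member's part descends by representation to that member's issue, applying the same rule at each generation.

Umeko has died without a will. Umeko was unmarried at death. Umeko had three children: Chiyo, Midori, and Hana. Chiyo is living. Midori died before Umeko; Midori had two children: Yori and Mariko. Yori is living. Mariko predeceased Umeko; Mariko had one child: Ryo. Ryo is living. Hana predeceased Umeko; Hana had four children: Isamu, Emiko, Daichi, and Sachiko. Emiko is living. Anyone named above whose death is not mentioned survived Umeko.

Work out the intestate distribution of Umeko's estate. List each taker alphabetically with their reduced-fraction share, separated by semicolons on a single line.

Chiyo 1/3; Daichi 1/12; Emiko 1/12; Isamu 1/12; Ryo 1/6; Sachiko 1/12; Yori 1/6

There is no surviving spouse, so the entire estate passes to Umeko's descendants per stirpes.
The estate is divided into 3 equal shares of 1/3 among Chiyo, Midori, Hana.
Chiyo is living and takes 1/3.
Midori predeceased; the 1/3 allotted to Midori's branch passes to Midori's issue by representation.
The 1/3 is divided into 2 equal shares of 1/6 among Yori, Mariko.
Yori is living and takes 1/6.
Mariko predeceased; the 1/6 allotted to Mariko's branch passes to Mariko's issue by representation.
Ryo is the sole taker at this level and receives the full 1/6.
Hana predeceased; the 1/3 allotted to Hana's branch passes to Hana's issue by representation.
The 1/3 is divided into 4 equal shares of 1/12 among Isamu, Emiko, Daichi, Sachiko.
Isamu is living and takes 1/12.
Emiko is living and takes 1/12.
Daichi is living and takes 1/12.
Sachiko is living and takes 1/12.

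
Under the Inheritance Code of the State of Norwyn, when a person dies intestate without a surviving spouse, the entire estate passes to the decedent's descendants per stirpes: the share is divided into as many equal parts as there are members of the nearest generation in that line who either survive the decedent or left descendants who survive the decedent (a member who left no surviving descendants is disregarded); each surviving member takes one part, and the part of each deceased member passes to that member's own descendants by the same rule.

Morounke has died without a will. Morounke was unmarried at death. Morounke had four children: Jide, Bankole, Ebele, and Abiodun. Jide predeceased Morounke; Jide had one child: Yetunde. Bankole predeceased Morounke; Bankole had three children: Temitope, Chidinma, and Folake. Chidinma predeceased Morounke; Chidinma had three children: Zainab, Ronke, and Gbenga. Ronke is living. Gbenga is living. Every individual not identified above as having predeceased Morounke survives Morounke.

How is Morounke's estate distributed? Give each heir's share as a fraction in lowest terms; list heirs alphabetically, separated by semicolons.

Abiodun 1/4; Ebele 1/4; Folake 1/12; Gbenga 1/36; Ronke 1/36; Temitope 1/12; Yetunde 1/4; Zainab 1/36

There is no surviving spouse, so the entire estate passes to Morounke's descendants per stirpes.
The estate is divided into 4 equal shares of 1/4 among Jide, Bankole, Ebele, Abiodun.
Jide predeceased; the 1/4 allotted to Jide's branch passes to Jide's issue by representation.
Yetunde is the sole taker at this level and receives the full 1/4.
Bankole predeceased; the 1/4 allotted to Bankole's branch passes to Bankole's issue by representation.
The 1/4 is divided into 3 equal shares of 1/12 among Temitope, Chidinma, Folake.
Temitope is living and takes 1/12.
Chidinma predeceased; the 1/12 allotted to Chidinma's branch passes to Chidinma's issue by representation.
The 1/12 is divided into 3 equal shares of 1/36 among Zainab, Ronke, Gbenga.
Zainab is living and takes 1/36.
Ronke is living and takes 1/36.
Gbenga is living and takes 1/36.
Folake is living and takes 1/12.
Ebele is living and takes 1/4.
Abiodun is living and takes 1/4.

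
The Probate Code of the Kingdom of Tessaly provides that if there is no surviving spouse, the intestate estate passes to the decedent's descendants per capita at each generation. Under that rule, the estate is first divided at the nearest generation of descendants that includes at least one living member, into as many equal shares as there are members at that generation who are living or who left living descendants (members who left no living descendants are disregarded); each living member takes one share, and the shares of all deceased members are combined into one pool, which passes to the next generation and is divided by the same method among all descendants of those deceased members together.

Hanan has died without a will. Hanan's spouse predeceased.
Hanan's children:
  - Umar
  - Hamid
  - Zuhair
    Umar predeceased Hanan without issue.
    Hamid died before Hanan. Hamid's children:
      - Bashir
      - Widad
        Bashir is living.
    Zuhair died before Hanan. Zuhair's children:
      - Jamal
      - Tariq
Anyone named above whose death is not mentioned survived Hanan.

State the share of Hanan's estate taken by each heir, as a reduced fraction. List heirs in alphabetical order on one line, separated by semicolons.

There is no surviving spouse, so the entire estate passes to Hanan's descendants per capita at each generation.
No one at generation 1 (Hamid, Zuhair) is living; moving to the next generation.
At generation 2 (Bashir, Widad, Jamal, Tariq) there are 4 shares of (1)/4 = 1/4 each.
Living: Bashir, Widad, Jamal, and Tariq — each takes 1/4.

Bashir 1/4; Jamal 1/4; Tariq 1/4; Widad 1/4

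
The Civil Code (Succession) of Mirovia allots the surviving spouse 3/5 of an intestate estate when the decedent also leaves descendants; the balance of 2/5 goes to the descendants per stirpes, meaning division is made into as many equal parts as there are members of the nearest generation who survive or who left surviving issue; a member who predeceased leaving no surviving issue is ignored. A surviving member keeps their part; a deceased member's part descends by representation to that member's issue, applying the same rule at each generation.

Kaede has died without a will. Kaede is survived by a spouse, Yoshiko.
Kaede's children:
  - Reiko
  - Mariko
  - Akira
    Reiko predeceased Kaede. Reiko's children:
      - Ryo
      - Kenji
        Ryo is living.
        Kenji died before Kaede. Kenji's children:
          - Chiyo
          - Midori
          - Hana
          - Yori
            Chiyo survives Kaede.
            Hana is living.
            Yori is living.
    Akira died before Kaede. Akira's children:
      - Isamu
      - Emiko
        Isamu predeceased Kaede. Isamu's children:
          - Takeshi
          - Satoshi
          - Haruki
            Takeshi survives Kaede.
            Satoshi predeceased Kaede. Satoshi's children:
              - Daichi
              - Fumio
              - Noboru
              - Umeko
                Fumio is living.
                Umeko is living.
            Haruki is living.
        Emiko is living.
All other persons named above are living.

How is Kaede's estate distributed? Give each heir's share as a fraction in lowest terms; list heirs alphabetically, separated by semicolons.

Yoshiko, as surviving spouse, takes 3/5.
The remaining 2/5 passes to Kaede's descendants per stirpes.
The 2/5 is divided into 3 equal shares of 2/15 among Reiko, Mariko, Akira.
Reiko predeceased; the 2/15 allotted to Reiko's branch passes to Reiko's issue by representation.
The 2/15 is divided into 2 equal shares of 1/15 among Ryo, Kenji.
Ryo is living and takes 1/15.
Kenji predeceased; the 1/15 allotted to Kenji's branch passes to Kenji's issue by representation.
The 1/15 is divided into 4 equal shares of 1/60 among Chiyo, Midori, Hana, Yori.
Chiyo is living and takes 1/60.
Midori is living and takes 1/60.
Hana is living and takes 1/60.
Yori is living and takes 1/60.
Mariko is living and takes 2/15.
Akira predeceased; the 2/15 allotted to Akira's branch passes to Akira's issue by representation.
The 2/15 is divided into 2 equal shares of 1/15 among Isamu, Emiko.
Isamu predeceased; the 1/15 allotted to Isamu's branch passes to Isamu's issue by representation.
The 1/15 is divided into 3 equal shares of 1/45 among Takeshi, Satoshi, Haruki.
Takeshi is living and takes 1/45.
Satoshi predeceased; the 1/45 allotted to Satoshi's branch passes to Satoshi's issue by representation.
The 1/45 is divided into 4 equal shares of 1/180 among Daichi, Fumio, Noboru, Umeko.
Daichi is living and takes 1/180.
Fumio is living and takes 1/180.
Noboru is living and takes 1/180.
Umeko is living and takes 1/180.
Haruki is living and takes 1/45.
Emiko is living and takes 1/15.

Chiyo 1/60; Daichi 1/180; Emiko 1/15; Fumio 1/180; Hana 1/60; Haruki 1/45; Mariko 2/15; Midori 1/60; Noboru 1/180; Ryo 1/15; Takeshi 1/45; Umeko 1/180; Yori 1/60; Yoshiko 3/5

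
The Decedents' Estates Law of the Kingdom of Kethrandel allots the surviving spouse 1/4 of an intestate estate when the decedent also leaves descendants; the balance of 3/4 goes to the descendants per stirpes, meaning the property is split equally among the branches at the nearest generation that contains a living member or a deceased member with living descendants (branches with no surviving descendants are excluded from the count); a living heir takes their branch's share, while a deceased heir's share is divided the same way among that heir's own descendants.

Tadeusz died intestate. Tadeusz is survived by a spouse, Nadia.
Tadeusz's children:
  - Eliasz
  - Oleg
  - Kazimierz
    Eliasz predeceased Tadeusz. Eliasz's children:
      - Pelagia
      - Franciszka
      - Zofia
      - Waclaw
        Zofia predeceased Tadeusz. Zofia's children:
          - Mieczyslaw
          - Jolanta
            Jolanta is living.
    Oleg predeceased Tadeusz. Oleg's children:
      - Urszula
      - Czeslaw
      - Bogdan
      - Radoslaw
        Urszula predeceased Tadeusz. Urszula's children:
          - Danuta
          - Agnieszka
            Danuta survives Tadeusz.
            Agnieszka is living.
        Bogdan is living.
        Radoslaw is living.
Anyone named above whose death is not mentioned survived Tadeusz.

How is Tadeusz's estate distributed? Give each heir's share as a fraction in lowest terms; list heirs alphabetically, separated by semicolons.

Nadia, as surviving spouse, takes 1/4.
The remaining 3/4 passes to Tadeusz's descendants per stirpes.
The 3/4 is divided into 3 equal shares of 1/4 among Eliasz, Oleg, Kazimierz.
Eliasz predeceased; the 1/4 allotted to Eliasz's branch passes to Eliasz's issue by representation.
The 1/4 is divided into 4 equal shares of 1/16 among Pelagia, Franciszka, Zofia, Waclaw.
Pelagia is living and takes 1/16.
Franciszka is living and takes 1/16.
Zofia predeceased; the 1/16 allotted to Zofia's branch passes to Zofia's issue by representation.
The 1/16 is divided into 2 equal shares of 1/32 among Mieczyslaw, Jolanta.
Mieczyslaw is living and takes 1/32.
Jolanta is living and takes 1/32.
Waclaw is living and takes 1/16.
Oleg predeceased; the 1/4 allotted to Oleg's branch passes to Oleg's issue by representation.
The 1/4 is divided into 4 equal shares of 1/16 among Urszula, Czeslaw, Bogdan, Radoslaw.
Urszula predeceased; the 1/16 allotted to Urszula's branch passes to Urszula's issue by representation.
The 1/16 is divided into 2 equal shares of 1/32 among Danuta, Agnieszka.
Danuta is living and takes 1/32.
Agnieszka is living and takes 1/32.
Czeslaw is living and takes 1/16.
Bogdan is living and takes 1/16.
Radoslaw is living and takes 1/16.
Kazimierz is living and takes 1/4.

Agnieszka 1/32; Bogdan 1/16; Czeslaw 1/16; Danuta 1/32; Franciszka 1/16; Jolanta 1/32; Kazimierz 1/4; Mieczyslaw 1/32; Nadia 1/4; Pelagia 1/16; Radoslaw 1/16; Waclaw 1/16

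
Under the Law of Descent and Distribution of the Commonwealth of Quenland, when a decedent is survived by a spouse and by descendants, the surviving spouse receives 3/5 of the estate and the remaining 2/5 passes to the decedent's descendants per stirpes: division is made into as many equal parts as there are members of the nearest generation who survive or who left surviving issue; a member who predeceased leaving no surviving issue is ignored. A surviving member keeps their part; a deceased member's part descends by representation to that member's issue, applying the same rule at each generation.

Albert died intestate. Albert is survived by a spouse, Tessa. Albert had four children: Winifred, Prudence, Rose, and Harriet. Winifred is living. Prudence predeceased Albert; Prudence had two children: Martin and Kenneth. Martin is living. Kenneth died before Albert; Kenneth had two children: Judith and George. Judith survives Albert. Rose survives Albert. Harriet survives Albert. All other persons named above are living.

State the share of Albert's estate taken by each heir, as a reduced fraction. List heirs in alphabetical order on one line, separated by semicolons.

Tessa, as surviving spouse, takes 3/5.
The remaining 2/5 passes to Albert's descendants per stirpes.
The 2/5 is divided into 4 equal shares of 1/10 among Winifred, Prudence, Rose, Harriet.
Winifred is living and takes 1/10.
Prudence predeceased; the 1/10 allotted to Prudence's branch passes to Prudence's issue by representation.
The 1/10 is divided into 2 equal shares of 1/20 among Martin, Kenneth.
Martin is living and takes 1/20.
Kenneth predeceased; the 1/20 allotted to Kenneth's branch passes to Kenneth's issue by representation.
The 1/20 is divided into 2 equal shares of 1/40 among Judith, George.
Judith is living and takes 1/40.
George is living and takes 1/40.
Rose is living and takes 1/10.
Harriet is living and takes 1/10.

George 1/40; Harriet 1/10; Judith 1/40; Martin 1/20; Rose 1/10; Tessa 3/5; Winifred 1/10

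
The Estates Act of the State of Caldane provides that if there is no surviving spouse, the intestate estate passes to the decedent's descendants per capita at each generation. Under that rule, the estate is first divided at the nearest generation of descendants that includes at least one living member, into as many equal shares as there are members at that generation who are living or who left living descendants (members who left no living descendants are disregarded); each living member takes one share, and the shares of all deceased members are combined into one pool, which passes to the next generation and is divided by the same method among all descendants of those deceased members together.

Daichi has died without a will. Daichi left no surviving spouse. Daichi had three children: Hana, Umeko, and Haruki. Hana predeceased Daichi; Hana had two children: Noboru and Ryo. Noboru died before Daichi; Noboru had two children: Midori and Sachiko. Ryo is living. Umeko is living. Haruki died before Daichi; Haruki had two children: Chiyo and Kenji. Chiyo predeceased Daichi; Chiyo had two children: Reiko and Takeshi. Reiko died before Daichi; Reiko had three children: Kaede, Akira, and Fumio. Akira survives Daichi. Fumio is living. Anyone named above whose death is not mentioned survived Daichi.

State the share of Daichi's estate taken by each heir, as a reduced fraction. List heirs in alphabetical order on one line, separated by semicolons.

There is no surviving spouse, so the entire estate passes to Daichi's descendants per capita at each generation.
At generation 1 (Hana, Umeko, Haruki) there are 3 shares of (1)/3 = 1/3 each.
Living: Umeko — each takes 1/3.
Deceased: Hana and Haruki. Their combined 2/3 is pooled and carried to generation 2.
At generation 2 (Noboru, Ryo, Chiyo, Kenji) there are 4 shares of (2/3)/4 = 1/6 each.
Living: Ryo and Kenji — each takes 1/6.
Deceased: Noboru and Chiyo. Their combined 1/3 is pooled and carried to generation 3.
At generation 3 (Midori, Sachiko, Reiko, Takeshi) there are 4 shares of (1/3)/4 = 1/12 each.
Living: Midori, Sachiko, and Takeshi — each takes 1/12.
Deceased: Reiko. That 1/12 share is carried to generation 4.
At generation 4 (Kaede, Akira, Fumio) there are 3 shares of (1/12)/3 = 1/36 each.
Living: Kaede, Akira, and Fumio — each takes 1/36.

Akira 1/36; Fumio 1/36; Kaede 1/36; Kenji 1/6; Midori 1/12; Ryo 1/6; Sachiko 1/12; Takeshi 1/12; Umeko 1/3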